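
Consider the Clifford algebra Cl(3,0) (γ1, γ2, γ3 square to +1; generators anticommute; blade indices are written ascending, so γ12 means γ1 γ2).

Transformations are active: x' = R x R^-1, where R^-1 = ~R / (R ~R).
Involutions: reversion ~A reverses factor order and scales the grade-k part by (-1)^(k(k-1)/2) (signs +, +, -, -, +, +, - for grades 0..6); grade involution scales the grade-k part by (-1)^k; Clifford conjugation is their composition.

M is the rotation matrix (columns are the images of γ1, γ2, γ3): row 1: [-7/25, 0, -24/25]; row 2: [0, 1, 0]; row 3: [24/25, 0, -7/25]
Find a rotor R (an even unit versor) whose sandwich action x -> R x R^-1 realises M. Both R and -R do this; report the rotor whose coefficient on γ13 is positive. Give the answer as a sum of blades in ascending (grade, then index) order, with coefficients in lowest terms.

Method: write R = a + b12*γ12 + b13*γ13 + b23*γ23 with a^2 + b12^2 + b13^2 + b23^2 = 1 (so R^-1 = ~R). Expanding the columns R e_j ~R gives tr M = 4a^2 - 1 and, from the antisymmetric part, M21 - M12 = -4a*b12, M13 - M31 = 4a*b13, M32 - M23 = -4a*b23.
Here tr M = 11/25, so a^2 = (1 + tr M)/4 = 9/25 and a = ±3/5. Taking a = 3/5: M21 - M12 = 0, M13 - M31 = -48/25, M32 - M23 = 0, giving b12 = 0, b13 = -4/5, b23 = 0, i.e. R = 3/5 - 4/5*γ13.
Its γ13 coefficient is negative, so report the other preimage -R.
Answer: -3/5 + 4/5*γ13. Note: both R and -R realise this M (trace 11/25); the covering map identifies them, and the γ13-coefficient sign is the tie-breaker.


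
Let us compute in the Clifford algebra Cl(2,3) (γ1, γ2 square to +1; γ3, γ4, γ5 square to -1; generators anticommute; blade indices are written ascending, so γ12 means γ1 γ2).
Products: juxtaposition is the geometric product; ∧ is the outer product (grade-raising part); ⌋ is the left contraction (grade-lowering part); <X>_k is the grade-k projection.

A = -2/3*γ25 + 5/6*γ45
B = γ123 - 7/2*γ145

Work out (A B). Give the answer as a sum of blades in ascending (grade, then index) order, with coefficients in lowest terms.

step 1: 35/12*γ1 + 7/3*γ124 - 2/3*γ135 + 5/6*γ12345
Answer: 35/12*γ1 + 7/3*γ124 - 2/3*γ135 + 5/6*γ12345


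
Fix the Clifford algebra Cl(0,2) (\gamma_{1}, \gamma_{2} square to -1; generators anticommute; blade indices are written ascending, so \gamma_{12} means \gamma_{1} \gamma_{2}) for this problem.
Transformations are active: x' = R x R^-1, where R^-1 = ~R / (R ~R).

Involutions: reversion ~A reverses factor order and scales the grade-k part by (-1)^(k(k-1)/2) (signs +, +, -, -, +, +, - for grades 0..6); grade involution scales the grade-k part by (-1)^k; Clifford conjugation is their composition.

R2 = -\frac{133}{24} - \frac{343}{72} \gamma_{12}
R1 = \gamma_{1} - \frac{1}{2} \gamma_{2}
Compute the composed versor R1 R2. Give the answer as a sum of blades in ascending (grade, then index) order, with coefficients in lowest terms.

Distribute over the terms of R1 (each basis-blade product reordered to ascending indices, repeated generators contracted through their squares):
(\gamma_{1}) R2 = -\frac{133}{24} \gamma_{1} + \frac{343}{72} \gamma_{2}
(-\frac{1}{2} \gamma_{2}) R2 = \frac{343}{144} \gamma_{1} + \frac{133}{48} \gamma_{2}
Summing the partial products and collecting blades:
Answer: -\frac{455}{144} \gamma_{1} + \frac{1085}{144} \gamma_{2}


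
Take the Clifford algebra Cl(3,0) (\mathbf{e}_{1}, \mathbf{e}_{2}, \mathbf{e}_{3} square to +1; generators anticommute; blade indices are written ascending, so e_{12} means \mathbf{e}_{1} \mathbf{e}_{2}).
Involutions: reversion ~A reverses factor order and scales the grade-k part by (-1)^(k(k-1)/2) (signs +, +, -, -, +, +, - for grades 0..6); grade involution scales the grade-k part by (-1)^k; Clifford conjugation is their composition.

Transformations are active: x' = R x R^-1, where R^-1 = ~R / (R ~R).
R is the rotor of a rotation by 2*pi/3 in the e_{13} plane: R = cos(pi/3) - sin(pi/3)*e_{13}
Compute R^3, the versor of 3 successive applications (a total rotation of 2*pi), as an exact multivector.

Because a rotor carries half the rotation angle, composing 3 copies of this e_{13}-plane rotor multiplies the phase: 3*(pi/3) = \pi, hence R^3 = cos(\pi) - sin(\pi)*e_{13}.
cos(\pi) = -1 and sin(\pi) = 0, so R^3 = -1. The total rotation 2*pi is 1 full turn, so every vector returns to itself, yet the rotor is -1, on the OTHER sheet of the double cover (an odd number of 2*pi turns).
Answer: -1


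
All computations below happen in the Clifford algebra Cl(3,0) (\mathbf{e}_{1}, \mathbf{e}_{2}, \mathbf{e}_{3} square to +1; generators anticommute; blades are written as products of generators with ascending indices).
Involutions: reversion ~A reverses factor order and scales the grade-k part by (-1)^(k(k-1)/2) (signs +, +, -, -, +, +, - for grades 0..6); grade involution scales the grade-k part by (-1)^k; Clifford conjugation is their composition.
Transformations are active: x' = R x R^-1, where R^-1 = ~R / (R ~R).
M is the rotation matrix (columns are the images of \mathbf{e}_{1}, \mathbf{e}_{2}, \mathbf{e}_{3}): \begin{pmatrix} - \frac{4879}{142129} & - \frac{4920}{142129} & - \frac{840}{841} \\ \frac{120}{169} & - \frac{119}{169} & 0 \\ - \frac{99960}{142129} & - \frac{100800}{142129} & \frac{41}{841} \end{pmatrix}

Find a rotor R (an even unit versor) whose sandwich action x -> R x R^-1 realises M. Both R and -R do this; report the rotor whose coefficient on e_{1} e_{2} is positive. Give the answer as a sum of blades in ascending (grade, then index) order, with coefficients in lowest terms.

Method: write R = a + b12*e_{1} e_{2} + b13*e_{1} e_{3} + b23*e_{2} e_{3} with a^2 + b12^2 + b13^2 + b23^2 = 1 (so R^-1 = ~R). Expanding the columns R e_j ~R gives tr M = 4a^2 - 1 and, from the antisymmetric part, M21 - M12 = -4a*b12, M13 - M31 = 4a*b13, M32 - M23 = -4a*b23.
Here tr M = -\frac{98029}{142129}, so a^2 = (1 + tr M)/4 = \frac{11025}{142129} and a = ±\frac{105}{377}. Taking a = \frac{105}{377}: M21 - M12 = \frac{105840}{142129}, M13 - M31 = -\frac{42000}{142129}, M32 - M23 = -\frac{100800}{142129}, giving b12 = -\frac{252}{377}, b13 = -\frac{100}{377}, b23 = \frac{240}{377}, i.e. R = \frac{105}{377} - \frac{252}{377} e_{1} e_{2} - \frac{100}{377} e_{1} e_{3} + \frac{240}{377} e_{2} e_{3}.
Its e_{1} e_{2} coefficient is negative, so report the other preimage -R.
Answer: -\frac{105}{377} + \frac{252}{377} e_{1} e_{2} + \frac{100}{377} e_{1} e_{3} - \frac{240}{377} e_{2} e_{3}. Recall the cover is two-to-one: with M of trace -\frac{98029}{142129}, both preimages act alike, and the stated e_{1} e_{2} sign chooses the sheet.


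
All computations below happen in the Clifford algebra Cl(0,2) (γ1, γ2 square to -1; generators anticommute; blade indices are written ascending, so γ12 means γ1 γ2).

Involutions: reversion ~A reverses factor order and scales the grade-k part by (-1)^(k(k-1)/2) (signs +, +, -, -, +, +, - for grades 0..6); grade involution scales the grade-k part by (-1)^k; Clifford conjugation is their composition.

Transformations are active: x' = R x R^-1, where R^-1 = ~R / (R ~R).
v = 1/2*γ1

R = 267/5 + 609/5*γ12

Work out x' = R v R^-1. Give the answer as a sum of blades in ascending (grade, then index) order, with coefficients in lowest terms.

~R = 267/5 - 609/5*γ12, and R ~R = 88434/5, so R^-1 = ~R / (88434/5).
R v = 267/10*γ1 + 609/10*γ2
Answer: -8322/24565*γ1 + 18067/49130*γ2


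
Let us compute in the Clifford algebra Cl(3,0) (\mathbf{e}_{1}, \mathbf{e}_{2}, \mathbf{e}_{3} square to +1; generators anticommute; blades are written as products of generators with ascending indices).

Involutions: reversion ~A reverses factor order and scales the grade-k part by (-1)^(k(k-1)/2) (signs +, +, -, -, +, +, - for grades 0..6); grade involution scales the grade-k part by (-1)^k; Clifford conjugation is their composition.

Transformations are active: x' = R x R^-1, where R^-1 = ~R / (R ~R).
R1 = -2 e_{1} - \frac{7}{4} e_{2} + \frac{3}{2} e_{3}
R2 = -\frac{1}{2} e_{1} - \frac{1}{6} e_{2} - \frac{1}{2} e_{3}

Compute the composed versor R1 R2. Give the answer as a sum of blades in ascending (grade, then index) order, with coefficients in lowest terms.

Distribute over the terms of R1 (each basis-blade product reordered to ascending indices, repeated generators contracted through their squares):
(-2 e_{1}) R2 = 1 + \frac{1}{3} e_{1} e_{2} + e_{1} e_{3}
(-\frac{7}{4} e_{2}) R2 = \frac{7}{24} - \frac{7}{8} e_{1} e_{2} + \frac{7}{8} e_{2} e_{3}
(\frac{3}{2} e_{3}) R2 = -\frac{3}{4} + \frac{3}{4} e_{1} e_{3} + \frac{1}{4} e_{2} e_{3}
Summing the partial products and collecting blades:
Answer: \frac{13}{24} - \frac{13}{24} e_{1} e_{2} + \frac{7}{4} e_{1} e_{3} + \frac{9}{8} e_{2} e_{3}


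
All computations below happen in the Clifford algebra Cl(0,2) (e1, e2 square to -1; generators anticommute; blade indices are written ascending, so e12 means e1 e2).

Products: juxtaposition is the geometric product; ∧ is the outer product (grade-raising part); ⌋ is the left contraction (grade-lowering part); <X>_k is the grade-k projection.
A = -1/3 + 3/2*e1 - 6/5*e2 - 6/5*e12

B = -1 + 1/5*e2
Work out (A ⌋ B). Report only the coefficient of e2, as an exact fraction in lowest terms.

step 1: 43/75 - 1/15*e2
Answer: -1/15


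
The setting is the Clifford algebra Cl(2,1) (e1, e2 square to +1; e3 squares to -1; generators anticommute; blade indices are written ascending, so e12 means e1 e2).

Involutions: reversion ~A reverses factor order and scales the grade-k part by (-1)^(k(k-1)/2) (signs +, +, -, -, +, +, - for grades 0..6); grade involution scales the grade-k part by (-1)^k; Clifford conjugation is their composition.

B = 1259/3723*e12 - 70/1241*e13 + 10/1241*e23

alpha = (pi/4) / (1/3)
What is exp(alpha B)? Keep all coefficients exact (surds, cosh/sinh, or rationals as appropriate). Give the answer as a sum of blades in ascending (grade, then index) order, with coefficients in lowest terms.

B^2 term by term: the squares give (1259/3723)^2*(e12)^2 + (-70/1241)^2*(e13)^2 + (10/1241)^2*(e23)^2 = 1585081/13860729*(-1) + 4900/1540081*(+1) + 100/1540081*(+1) = -1/9 (each basis 2-blade squares to minus the product of its generators' squares); cross terms between blades sharing an index anticommute and cancel. So B^2 = -1/9.
B^2 = -1/9 — B^2 < 0, so the exponential closes trigonometrically: l = 1/3, alpha*l = pi/4, so exp(alpha B) = cos(pi/4) + (sin(pi/4)/(1/3))*B = sqrt(2)/2 + (3*sqrt(2)/2)*B.
Answer: sqrt(2)/2 + 1259*sqrt(2)/2482*e12 - 105*sqrt(2)/1241*e13 + 15*sqrt(2)/1241*e23


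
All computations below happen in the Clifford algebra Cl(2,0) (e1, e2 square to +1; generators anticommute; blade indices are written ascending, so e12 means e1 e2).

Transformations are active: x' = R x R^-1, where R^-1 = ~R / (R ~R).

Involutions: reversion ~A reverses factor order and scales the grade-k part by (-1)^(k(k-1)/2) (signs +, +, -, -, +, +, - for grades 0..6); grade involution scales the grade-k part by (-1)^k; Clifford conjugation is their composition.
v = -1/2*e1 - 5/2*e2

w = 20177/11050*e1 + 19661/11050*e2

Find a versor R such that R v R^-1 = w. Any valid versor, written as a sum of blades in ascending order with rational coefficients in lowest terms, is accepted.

Reasoning: v^2 = w^2 = 13/2 since conjugation preserves the quadratic form; R = v + w = 7326/5525*e1 - 3982/5525*e2 is then valid when invertible, keeping its own part and reversing (v - w)/2.
Answer: 7326/5525*e1 - 3982/5525*e2


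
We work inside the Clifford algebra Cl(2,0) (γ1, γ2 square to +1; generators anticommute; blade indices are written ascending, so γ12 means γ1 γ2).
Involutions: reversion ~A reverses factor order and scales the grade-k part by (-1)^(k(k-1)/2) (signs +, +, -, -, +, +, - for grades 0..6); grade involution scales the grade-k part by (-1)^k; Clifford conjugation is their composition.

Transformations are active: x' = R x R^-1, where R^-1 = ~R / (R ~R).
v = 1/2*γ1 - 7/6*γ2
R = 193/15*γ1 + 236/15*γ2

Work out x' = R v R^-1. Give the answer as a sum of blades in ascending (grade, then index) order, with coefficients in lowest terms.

~R = 193/15*γ1 + 236/15*γ2, and R ~R = 18589/45, so R^-1 = ~R / (18589/45).
R v = -1073/90 - 2059/90*γ12
Answer: -23897/19230*γ1 + 1657/6410*γ2


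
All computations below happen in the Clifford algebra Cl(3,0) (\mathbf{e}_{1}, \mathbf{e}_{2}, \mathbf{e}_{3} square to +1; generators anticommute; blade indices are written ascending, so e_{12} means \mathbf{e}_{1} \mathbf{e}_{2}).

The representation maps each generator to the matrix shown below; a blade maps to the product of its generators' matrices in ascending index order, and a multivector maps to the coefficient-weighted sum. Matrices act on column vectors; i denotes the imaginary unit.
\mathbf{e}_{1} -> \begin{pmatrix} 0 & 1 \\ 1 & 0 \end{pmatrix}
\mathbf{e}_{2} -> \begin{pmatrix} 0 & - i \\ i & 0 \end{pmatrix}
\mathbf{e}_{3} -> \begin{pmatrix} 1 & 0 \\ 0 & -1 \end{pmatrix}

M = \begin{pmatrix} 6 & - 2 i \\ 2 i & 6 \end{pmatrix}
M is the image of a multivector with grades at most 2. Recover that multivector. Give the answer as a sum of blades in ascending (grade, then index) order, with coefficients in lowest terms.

Method: 1, rho(e_{1}), rho(e_{2}), rho(e_{3}) form a trace-orthogonal basis of the 2x2 complex matrices (tr(X Y) = 2 if X = Y, else 0), so M = m0*1 + m1*rho(e_{1}) + m2*rho(e_{2}) + m3*rho(e_{3}) with m0 = tr(M)/2 = 6, m1 = tr(M rho(e_{1}))/2 = 0, m2 = tr(M rho(e_{2}))/2 = 2, m3 = tr(M rho(e_{3}))/2 = 0.
Multiplying table entries, the bivector images are rho(e_{12}) = i*rho(e_{3}), rho(e_{13}) = -i*rho(e_{2}), rho(e_{23}) = i*rho(e_{1}); with real blade coefficients the real parts of m0..m3 are the coefficients of 1, e_{1}, e_{2}, e_{3} and the imaginary parts give the bivectors (e_{23}: Im m1, e_{13}: -Im m2, e_{12}: Im m3).
Answer: 6 + 2 e_{2}


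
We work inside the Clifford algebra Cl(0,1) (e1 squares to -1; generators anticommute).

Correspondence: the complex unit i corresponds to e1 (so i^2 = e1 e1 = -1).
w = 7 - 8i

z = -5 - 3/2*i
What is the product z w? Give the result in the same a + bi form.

In blades: z = -5 - 3/2*e1, w = 7 - 8*e1.
Distribute z over w term by term (generator squares from the signature, products reordered to ascending indices): (-5)*w = -35 + 40*e1; (-3/2*e1)*w = -12 - 21/2*e1.
Sum: -47 + 59/2*e1; translating back through the correspondence:
Answer: -47 + 59/2*i


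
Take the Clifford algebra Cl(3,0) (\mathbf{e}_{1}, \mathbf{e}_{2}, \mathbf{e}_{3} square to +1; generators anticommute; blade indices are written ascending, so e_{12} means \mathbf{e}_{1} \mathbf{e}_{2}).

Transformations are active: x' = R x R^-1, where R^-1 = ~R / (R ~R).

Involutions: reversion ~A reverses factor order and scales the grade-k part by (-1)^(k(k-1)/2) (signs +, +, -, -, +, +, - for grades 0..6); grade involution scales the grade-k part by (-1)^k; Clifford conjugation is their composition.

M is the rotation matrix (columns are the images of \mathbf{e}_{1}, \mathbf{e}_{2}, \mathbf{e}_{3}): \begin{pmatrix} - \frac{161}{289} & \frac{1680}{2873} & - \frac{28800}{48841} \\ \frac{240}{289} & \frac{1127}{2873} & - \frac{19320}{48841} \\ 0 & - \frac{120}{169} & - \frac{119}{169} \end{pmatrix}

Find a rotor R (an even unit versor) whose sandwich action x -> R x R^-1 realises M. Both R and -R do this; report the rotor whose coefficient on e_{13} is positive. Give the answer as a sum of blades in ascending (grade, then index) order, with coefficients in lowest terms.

Method: write R = a + b12*e_{12} + b13*e_{13} + b23*e_{23} with a^2 + b12^2 + b13^2 + b23^2 = 1 (so R^-1 = ~R). Expanding the columns R e_j ~R gives tr M = 4a^2 - 1 and, from the antisymmetric part, M21 - M12 = -4a*b12, M13 - M31 = 4a*b13, M32 - M23 = -4a*b23.
Here tr M = -\frac{42441}{48841}, so a^2 = (1 + tr M)/4 = \frac{1600}{48841} and a = ±\frac{40}{221}. Taking a = \frac{40}{221}: M21 - M12 = \frac{12000}{48841}, M13 - M31 = -\frac{28800}{48841}, M32 - M23 = -\frac{15360}{48841}, giving b12 = -\frac{75}{221}, b13 = -\frac{180}{221}, b23 = \frac{96}{221}, i.e. R = \frac{40}{221} - \frac{75}{221} e_{12} - \frac{180}{221} e_{13} + \frac{96}{221} e_{23}.
Its e_{13} coefficient is negative, so report the other preimage -R.
Answer: -\frac{40}{221} + \frac{75}{221} e_{12} + \frac{180}{221} e_{13} - \frac{96}{221} e_{23}. Key observation: the double cover Spin(3) -> SO(3) sends R and -R to the same matrix (trace -\frac{42441}{48841} here), so the stated sign of the e_{13} coefficient is what selects one sheet.


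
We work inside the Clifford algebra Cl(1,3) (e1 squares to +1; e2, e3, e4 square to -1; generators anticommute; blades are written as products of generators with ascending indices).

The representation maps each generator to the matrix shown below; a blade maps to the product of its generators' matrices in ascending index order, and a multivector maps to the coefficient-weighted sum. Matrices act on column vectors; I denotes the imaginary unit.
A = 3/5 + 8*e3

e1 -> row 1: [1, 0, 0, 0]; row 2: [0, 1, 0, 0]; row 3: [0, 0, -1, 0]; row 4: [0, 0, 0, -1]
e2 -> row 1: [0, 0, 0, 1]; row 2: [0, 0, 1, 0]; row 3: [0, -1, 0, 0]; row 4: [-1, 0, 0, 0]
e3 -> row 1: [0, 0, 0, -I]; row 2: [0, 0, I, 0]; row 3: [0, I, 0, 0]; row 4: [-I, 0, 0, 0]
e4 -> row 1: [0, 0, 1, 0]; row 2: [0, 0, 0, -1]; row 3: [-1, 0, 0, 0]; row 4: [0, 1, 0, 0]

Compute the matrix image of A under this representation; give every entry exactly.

M = (3/5)*1 + (8)*rho(e3), summed entrywise (1 is the identity matrix):
Answer: row 1: [3/5, 0, 0, -8*I]; row 2: [0, 3/5, 8*I, 0]; row 3: [0, 8*I, 3/5, 0]; row 4: [-8*I, 0, 0, 3/5]


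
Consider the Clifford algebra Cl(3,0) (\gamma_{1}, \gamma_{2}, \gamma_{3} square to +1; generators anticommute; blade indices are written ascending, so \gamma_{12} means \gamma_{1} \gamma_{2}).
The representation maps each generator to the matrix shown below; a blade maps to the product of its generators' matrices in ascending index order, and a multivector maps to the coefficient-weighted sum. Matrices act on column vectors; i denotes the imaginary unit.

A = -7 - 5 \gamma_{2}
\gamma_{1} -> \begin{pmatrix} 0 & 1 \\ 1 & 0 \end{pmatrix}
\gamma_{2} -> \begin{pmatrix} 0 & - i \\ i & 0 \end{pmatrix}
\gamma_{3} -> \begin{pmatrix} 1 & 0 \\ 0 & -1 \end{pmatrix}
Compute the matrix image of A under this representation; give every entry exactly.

M = (-7)*1 + (-5)*rho(\gamma_{2}), summed entrywise (1 is the identity matrix):
Answer: \begin{pmatrix} -7 & 5 i \\ - 5 i & -7 \end{pmatrix}


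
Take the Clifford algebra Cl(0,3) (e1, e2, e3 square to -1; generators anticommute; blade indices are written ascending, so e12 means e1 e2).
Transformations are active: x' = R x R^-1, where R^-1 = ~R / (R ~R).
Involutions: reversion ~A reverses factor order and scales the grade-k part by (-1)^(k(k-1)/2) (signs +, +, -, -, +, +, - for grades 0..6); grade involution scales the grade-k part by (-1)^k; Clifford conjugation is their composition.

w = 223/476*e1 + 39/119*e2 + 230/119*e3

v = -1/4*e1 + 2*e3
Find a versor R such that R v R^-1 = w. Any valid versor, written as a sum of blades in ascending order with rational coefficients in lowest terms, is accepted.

Key observation: q(v) = q(w) = -65/16 (sandwiches preserve the norm), so R = v + w = 26/119*e1 + 39/119*e2 + 468/119*e3 works whenever it is invertible — the component of v along it is kept and (v - w)/2 reverses, sending v to w.
Answer: 26/119*e1 + 39/119*e2 + 468/119*e3


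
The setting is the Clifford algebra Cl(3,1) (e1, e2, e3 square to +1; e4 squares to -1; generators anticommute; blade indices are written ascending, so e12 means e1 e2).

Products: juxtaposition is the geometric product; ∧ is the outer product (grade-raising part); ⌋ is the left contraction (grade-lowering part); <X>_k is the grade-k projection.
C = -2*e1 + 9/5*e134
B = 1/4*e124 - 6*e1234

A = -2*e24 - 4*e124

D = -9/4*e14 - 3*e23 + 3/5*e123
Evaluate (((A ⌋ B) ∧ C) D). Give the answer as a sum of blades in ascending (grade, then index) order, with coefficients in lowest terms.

step 1: -1 - 1/2*e1 - 24*e3 - 12*e13
step 2: 2*e1 - 48*e13 - 9/5*e134
step 3: -144/5*e2 - 81/20*e3 - 9/2*e4 - 144*e12 + 6/5*e23 + 27/25*e24 - 108*e34 - 6*e123 - 27/5*e124
Answer: -144/5*e2 - 81/20*e3 - 9/2*e4 - 144*e12 + 6/5*e23 + 27/25*e24 - 108*e34 - 6*e123 - 27/5*e124


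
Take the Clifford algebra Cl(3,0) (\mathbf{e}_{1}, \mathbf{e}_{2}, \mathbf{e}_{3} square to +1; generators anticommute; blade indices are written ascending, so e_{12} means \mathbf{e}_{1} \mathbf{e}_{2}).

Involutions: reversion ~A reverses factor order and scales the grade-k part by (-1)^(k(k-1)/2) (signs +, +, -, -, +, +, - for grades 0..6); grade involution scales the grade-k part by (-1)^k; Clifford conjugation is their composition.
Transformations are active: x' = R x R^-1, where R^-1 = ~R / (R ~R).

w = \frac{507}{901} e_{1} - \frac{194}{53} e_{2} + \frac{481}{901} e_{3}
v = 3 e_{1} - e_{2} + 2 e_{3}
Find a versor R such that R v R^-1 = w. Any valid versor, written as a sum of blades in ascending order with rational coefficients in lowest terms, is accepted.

R = v + w = \frac{3210}{901} e_{1} - \frac{247}{53} e_{2} + \frac{2283}{901} e_{3} works: the equal norms (14) guarantee its sandwich swaps v into w.
Answer: \frac{3210}{901} e_{1} - \frac{247}{53} e_{2} + \frac{2283}{901} e_{3}


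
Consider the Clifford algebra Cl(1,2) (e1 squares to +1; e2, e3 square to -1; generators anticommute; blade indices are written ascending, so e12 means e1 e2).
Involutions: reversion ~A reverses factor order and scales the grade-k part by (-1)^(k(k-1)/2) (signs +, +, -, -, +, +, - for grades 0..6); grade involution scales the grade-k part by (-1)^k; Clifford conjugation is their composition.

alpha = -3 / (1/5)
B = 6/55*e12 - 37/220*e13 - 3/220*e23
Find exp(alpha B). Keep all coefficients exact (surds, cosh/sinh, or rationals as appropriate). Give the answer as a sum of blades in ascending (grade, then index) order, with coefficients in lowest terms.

B^2 term by term: the squares give (6/55)^2*(e12)^2 + (-37/220)^2*(e13)^2 + (-3/220)^2*(e23)^2 = 36/3025*(+1) + 1369/48400*(+1) + 9/48400*(-1) = 1/25 (each basis 2-blade squares to minus the product of its generators' squares); cross terms between blades sharing an index anticommute and cancel. So B^2 = 1/25.
B^2 = 1/25 — the positive square puts this in the hyperbolic regime; l = 1/5, alpha*l = -3, so exp(alpha B) = cosh(-3) + (sinh(-3)/(1/5))*B = cosh(3) + (-5*sinh(3))*B.
Answer: cosh(3) - 6*sinh(3)/11*e12 + 37*sinh(3)/44*e13 + 3*sinh(3)/44*e23


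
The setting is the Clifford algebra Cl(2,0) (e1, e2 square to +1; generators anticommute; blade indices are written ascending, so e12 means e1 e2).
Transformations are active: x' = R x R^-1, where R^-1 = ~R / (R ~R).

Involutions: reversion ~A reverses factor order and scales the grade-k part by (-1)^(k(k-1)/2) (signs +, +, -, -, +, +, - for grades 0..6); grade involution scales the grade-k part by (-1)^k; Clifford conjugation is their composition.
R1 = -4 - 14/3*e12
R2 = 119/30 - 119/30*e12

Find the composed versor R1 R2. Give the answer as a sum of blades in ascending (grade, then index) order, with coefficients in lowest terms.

Distribute over the terms of R1 (each basis-blade product reordered to ascending indices, repeated generators contracted through their squares):
(-4) R2 = -238/15 + 238/15*e12
(-14/3*e12) R2 = -833/45 - 833/45*e12
Summing the partial products and collecting blades:
Answer: -1547/45 - 119/45*e12


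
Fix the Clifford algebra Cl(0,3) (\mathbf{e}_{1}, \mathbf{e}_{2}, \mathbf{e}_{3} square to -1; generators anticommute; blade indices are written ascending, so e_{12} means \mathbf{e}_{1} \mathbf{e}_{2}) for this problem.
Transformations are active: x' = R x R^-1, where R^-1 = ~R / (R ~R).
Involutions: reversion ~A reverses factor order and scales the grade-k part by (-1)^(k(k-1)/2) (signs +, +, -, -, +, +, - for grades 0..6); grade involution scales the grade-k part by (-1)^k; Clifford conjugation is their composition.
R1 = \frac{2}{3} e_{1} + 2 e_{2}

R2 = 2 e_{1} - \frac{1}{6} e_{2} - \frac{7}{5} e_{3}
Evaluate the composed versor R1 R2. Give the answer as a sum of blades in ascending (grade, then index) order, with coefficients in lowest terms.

Distribute over the terms of R1 (each basis-blade product reordered to ascending indices, repeated generators contracted through their squares):
(\frac{2}{3} e_{1}) R2 = -\frac{4}{3} - \frac{1}{9} e_{12} - \frac{14}{15} e_{13}
(2 e_{2}) R2 = \frac{1}{3} - 4 e_{12} - \frac{14}{5} e_{23}
Summing the partial products and collecting blades:
Answer: -1 - \frac{37}{9} e_{12} - \frac{14}{15} e_{13} - \frac{14}{5} e_{23}


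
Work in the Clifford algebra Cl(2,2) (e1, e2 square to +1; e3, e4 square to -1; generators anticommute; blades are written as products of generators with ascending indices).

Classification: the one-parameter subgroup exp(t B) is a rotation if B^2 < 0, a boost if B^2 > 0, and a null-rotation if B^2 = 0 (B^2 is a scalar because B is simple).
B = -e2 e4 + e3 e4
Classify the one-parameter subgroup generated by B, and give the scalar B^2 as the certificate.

B^2 term by term: the squares give (-1)^2*(e2 e4)^2 + (1)^2*(e3 e4)^2 = 1*(+1) + 1*(-1) = 0 (each basis 2-blade squares to minus the product of its generators' squares); cross terms between blades sharing an index anticommute and cancel. So B^2 = 0.
Answer: null-rotation, certificate B^2 = 0. One invariant decides it: the square 0 survives every conjugation, and its sign is exactly the classification.


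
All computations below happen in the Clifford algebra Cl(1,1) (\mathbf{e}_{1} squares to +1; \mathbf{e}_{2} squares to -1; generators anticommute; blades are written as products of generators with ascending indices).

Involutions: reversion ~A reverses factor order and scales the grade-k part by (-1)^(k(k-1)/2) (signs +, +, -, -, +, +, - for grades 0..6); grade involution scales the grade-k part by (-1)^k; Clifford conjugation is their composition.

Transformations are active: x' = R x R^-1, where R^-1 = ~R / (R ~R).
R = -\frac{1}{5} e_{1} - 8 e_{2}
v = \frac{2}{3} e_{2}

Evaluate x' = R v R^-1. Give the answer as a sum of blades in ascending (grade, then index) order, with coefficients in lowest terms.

~R = -\frac{1}{5} e_{1} - 8 e_{2}, and R ~R = -\frac{1599}{25}, so R^-1 = ~R / (-\frac{1599}{25}).
R v = \frac{16}{3} - \frac{2}{15} e_{1} e_{2}
Answer: \frac{160}{4797} e_{1} + \frac{3202}{4797} e_{2}


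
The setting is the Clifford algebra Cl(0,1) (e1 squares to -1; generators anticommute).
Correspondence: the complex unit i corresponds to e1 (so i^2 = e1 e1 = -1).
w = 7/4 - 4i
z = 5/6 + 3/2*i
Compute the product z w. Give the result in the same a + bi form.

In blades: z = 5/6 + 3/2*e1, w = 7/4 - 4*e1.
Distribute z over w term by term (generator squares from the signature, products reordered to ascending indices): (5/6)*w = 35/24 - 10/3*e1; (3/2*e1)*w = 6 + 21/8*e1.
Sum: 179/24 - 17/24*e1; translating back through the correspondence:
Answer: 179/24 - 17/24*i


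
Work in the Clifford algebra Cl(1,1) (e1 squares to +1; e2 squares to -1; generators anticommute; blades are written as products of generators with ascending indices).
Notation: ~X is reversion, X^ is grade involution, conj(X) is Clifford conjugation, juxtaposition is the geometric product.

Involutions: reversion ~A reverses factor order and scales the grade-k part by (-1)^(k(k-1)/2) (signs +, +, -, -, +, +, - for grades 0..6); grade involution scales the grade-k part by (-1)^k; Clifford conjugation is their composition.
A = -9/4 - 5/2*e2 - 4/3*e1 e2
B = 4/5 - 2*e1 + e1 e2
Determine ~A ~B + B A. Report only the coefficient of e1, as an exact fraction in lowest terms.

first term: -47/15 + 7*e1 + 2/3*e2 - 101/60*e1 e2
second term: -47/15 + 7*e1 + 2/3*e2 + 101/60*e1 e2
Answer: 14


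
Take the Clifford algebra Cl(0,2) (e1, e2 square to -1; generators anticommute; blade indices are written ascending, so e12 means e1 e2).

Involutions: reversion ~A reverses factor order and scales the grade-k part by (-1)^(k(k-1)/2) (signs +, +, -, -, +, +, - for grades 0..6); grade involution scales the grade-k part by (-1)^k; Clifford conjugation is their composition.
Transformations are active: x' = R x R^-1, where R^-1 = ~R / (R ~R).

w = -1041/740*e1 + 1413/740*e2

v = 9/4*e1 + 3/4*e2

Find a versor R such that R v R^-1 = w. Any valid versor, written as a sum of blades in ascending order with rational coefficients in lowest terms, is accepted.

Why this works: both vectors square to -45/8, so q(v) = q(w) and R = v + w = 156/185*e1 + 492/185*e2 carries v to w — its own direction survives, the complement (v - w)/2 flips.
Answer: 156/185*e1 + 492/185*e2


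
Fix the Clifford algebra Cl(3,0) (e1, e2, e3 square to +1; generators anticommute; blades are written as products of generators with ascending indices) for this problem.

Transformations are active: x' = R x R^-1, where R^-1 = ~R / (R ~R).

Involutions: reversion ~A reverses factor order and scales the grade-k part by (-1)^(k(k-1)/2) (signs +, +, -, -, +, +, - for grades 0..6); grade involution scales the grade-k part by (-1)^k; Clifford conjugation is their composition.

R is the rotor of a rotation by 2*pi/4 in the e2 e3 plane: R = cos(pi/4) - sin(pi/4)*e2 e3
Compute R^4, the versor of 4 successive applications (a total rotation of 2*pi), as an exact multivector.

The rotor phase is half the rotation angle and phases add under composition, so 4 steps in the e2 e3 plane accumulate phase 4*(pi/4) = pi: R^4 = cos(pi) - sin(pi)*e2 e3.
cos(pi) = -1 and sin(pi) = 0, so R^4 = -1. The total rotation 2*pi is 1 full turn, so every vector returns to itself, yet the rotor is -1, on the OTHER sheet of the double cover (an odd number of 2*pi turns).
Answer: -1


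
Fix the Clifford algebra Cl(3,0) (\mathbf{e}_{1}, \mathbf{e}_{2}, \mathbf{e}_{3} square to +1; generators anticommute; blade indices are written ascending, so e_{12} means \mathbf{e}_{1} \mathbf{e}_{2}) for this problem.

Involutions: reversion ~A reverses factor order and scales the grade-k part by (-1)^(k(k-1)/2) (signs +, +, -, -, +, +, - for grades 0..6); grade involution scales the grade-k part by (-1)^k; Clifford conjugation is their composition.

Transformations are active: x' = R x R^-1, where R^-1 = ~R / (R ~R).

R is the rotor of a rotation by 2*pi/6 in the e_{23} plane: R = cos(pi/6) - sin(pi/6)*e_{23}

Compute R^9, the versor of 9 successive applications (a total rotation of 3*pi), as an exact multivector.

Half-angle bookkeeping: 9 applications in e_{23} add up to rotor phase 9*pi/6 = \frac{3 \pi}{2}, so R^9 = cos(\frac{3 \pi}{2}) - sin(\frac{3 \pi}{2})*e_{23}.
cos(\frac{3 \pi}{2}) = 0 and sin(\frac{3 \pi}{2}) = -1, so R^9 = e_{23}. The net rotation is 1*pi (after discarding 1 full turn, each of which contributes a factor -1 to the rotor); the rotor keeps the half-angle phase exactly.
Answer: e_{23}


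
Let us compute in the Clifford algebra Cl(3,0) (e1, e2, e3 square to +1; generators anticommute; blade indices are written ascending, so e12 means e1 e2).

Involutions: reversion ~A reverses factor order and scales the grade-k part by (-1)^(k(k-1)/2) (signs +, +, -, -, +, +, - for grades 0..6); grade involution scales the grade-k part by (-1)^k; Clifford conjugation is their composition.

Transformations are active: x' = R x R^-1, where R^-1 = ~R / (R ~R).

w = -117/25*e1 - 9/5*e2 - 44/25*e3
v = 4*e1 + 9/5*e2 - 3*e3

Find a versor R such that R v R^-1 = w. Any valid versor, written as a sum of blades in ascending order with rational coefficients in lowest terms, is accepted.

R = v + w = -17/25*e1 - 119/25*e3 works: the equal norms (706/25) guarantee its sandwich swaps v into w.
Answer: -17/25*e1 - 119/25*e3


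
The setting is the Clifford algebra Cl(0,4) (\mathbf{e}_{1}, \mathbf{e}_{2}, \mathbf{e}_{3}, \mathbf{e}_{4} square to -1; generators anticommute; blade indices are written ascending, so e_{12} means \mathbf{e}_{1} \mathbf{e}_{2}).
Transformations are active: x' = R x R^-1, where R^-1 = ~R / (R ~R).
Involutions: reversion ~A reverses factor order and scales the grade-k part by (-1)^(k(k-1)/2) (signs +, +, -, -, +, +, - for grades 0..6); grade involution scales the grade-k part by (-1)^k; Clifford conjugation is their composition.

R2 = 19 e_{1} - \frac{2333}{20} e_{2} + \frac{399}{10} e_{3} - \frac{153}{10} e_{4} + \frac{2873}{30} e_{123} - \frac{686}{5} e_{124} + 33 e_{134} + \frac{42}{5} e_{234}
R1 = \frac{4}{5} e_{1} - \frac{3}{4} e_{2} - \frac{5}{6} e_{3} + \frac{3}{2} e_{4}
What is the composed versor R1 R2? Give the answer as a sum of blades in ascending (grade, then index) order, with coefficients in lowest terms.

Distribute over the terms of R1 (each basis-blade product reordered to ascending indices, repeated generators contracted through their squares):
(\frac{4}{5} e_{1}) R2 = -\frac{76}{5} - \frac{2333}{25} e_{12} + \frac{798}{25} e_{13} - \frac{306}{25} e_{14} - \frac{5746}{75} e_{23} + \frac{2744}{25} e_{24} - \frac{132}{5} e_{34} + \frac{168}{25} e_{1234}
(-\frac{3}{4} e_{2}) R2 = -\frac{6999}{80} + \frac{57}{4} e_{12} - \frac{2873}{40} e_{13} + \frac{1029}{10} e_{14} - \frac{1197}{40} e_{23} + \frac{459}{40} e_{24} + \frac{63}{10} e_{34} + \frac{99}{4} e_{1234}
(-\frac{5}{6} e_{3}) R2 = \frac{133}{4} + \frac{2873}{36} e_{12} + \frac{95}{6} e_{13} - \frac{55}{2} e_{14} - \frac{2333}{24} e_{23} - 7 e_{24} + \frac{51}{4} e_{34} + \frac{343}{3} e_{1234}
(\frac{3}{2} e_{4}) R2 = \frac{459}{20} + \frac{1029}{5} e_{12} - \frac{99}{2} e_{13} - \frac{57}{2} e_{14} - \frac{63}{5} e_{23} + \frac{6999}{40} e_{24} - \frac{1197}{20} e_{34} - \frac{2873}{20} e_{1234}
Summing the partial products and collecting blades:
Answer: -\frac{3719}{80} + \frac{92941}{450} e_{12} - \frac{44143}{600} e_{13} + \frac{1733}{50} e_{14} - \frac{16226}{75} e_{23} + \frac{28921}{100} e_{24} - \frac{336}{5} e_{34} + \frac{323}{150} e_{1234}


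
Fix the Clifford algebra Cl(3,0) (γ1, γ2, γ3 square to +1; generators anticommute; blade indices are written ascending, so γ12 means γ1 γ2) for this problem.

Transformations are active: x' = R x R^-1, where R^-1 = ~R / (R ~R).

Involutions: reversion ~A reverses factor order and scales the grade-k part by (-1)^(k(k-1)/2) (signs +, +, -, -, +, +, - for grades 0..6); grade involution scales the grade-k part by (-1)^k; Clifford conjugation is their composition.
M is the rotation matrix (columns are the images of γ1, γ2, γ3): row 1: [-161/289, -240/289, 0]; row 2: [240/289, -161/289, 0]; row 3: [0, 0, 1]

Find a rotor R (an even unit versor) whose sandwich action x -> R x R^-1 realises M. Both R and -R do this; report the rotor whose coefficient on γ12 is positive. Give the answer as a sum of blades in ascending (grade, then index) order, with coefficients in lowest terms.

Method: write R = a + b12*γ12 + b13*γ13 + b23*γ23 with a^2 + b12^2 + b13^2 + b23^2 = 1 (so R^-1 = ~R). Expanding the columns R e_j ~R gives tr M = 4a^2 - 1 and, from the antisymmetric part, M21 - M12 = -4a*b12, M13 - M31 = 4a*b13, M32 - M23 = -4a*b23.
Here tr M = -33/289, so a^2 = (1 + tr M)/4 = 64/289 and a = ±8/17. Taking a = 8/17: M21 - M12 = 480/289, M13 - M31 = 0, M32 - M23 = 0, giving b12 = -15/17, b13 = 0, b23 = 0, i.e. R = 8/17 - 15/17*γ12.
Its γ12 coefficient is negative, so report the other preimage -R.
Answer: -8/17 + 15/17*γ12. Note: both R and -R realise this M (trace -33/289); the covering map identifies them, and the γ12-coefficient sign is the tie-breaker.


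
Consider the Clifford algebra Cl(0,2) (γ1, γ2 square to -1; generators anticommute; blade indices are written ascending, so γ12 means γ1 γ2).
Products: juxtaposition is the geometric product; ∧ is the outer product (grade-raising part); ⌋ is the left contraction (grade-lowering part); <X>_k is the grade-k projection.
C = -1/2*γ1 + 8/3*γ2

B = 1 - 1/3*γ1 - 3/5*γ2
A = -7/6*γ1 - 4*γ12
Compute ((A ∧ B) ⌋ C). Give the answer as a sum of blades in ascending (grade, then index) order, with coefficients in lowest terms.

step 1: -7/6*γ1 - 33/10*γ12
step 2: -7/12
Answer: -7/12


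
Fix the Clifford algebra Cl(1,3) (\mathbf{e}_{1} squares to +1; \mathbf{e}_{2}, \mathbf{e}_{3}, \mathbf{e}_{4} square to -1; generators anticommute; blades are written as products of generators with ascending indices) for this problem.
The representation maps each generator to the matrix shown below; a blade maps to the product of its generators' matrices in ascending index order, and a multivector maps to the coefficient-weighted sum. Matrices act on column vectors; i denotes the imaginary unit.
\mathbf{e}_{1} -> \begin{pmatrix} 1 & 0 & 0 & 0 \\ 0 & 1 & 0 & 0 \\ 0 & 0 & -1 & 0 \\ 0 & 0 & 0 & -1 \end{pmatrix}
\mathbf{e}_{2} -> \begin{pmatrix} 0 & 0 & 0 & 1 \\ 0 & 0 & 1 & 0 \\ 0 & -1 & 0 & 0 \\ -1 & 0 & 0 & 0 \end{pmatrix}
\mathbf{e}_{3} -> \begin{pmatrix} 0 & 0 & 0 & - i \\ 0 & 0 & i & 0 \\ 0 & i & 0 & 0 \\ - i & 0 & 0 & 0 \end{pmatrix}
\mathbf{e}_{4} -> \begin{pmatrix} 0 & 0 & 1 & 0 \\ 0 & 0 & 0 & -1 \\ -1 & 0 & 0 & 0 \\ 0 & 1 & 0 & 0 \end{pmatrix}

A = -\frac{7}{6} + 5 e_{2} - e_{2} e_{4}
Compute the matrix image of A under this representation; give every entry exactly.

Bivector images (products of the table entries): rho(e_{2} e_{4}) = rho(\mathbf{e}_{2})rho(\mathbf{e}_{4}) = \begin{pmatrix} 0 & 1 & 0 & 0 \\ -1 & 0 & 0 & 0 \\ 0 & 0 & 0 & 1 \\ 0 & 0 & -1 & 0 \end{pmatrix}.
M = (-\frac{7}{6})*1 + (5)*rho(e_{2}) + (-1)*rho(e_{2} e_{4}), summed entrywise (1 is the identity matrix):
Answer: \begin{pmatrix} - \frac{7}{6} & -1 & 0 & 5 \\ 1 & - \frac{7}{6} & 5 & 0 \\ 0 & -5 & - \frac{7}{6} & -1 \\ -5 & 0 & 1 & - \frac{7}{6} \end{pmatrix}


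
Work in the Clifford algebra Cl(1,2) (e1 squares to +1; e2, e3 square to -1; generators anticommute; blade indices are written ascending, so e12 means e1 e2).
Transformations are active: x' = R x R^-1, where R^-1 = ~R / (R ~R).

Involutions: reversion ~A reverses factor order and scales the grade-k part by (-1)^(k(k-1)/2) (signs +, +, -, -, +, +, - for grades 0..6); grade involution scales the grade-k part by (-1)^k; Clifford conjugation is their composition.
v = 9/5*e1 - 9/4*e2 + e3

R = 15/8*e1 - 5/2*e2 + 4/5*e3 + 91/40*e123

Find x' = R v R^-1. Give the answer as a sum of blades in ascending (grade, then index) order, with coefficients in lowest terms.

~R = 15/8*e1 - 5/2*e2 + 4/5*e3 - 91/40*e123, and R ~R = 1441/800, so R^-1 = ~R / (1441/800).
R v = -61/20 - 319/160*e12 - 3747/800*e13 + 679/200*e23
Answer: 614/1441*e1 - 8033/7205*e2 + 7649/5764*e3


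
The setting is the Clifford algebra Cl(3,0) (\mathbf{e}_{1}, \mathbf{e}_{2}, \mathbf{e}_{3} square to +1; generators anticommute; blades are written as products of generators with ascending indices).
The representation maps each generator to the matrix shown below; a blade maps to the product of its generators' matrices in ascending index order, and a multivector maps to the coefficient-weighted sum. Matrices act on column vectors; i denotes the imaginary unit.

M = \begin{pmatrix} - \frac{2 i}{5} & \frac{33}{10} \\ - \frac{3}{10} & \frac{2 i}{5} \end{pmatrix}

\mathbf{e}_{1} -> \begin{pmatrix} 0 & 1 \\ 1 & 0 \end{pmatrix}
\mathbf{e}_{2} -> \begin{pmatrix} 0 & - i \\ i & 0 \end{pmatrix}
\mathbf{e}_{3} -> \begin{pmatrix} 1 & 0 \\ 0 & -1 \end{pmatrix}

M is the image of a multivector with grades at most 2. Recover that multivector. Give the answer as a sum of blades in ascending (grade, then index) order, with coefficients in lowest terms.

Method: 1, rho(e_{1}), rho(e_{2}), rho(e_{3}) form a trace-orthogonal basis of the 2x2 complex matrices (tr(X Y) = 2 if X = Y, else 0), so M = m0*1 + m1*rho(e_{1}) + m2*rho(e_{2}) + m3*rho(e_{3}) with m0 = tr(M)/2 = 0, m1 = tr(M rho(e_{1}))/2 = \frac{3}{2}, m2 = tr(M rho(e_{2}))/2 = \frac{9 i}{5}, m3 = tr(M rho(e_{3}))/2 = - \frac{2 i}{5}.
Multiplying table entries, the bivector images are rho(e_{1} e_{2}) = i*rho(e_{3}), rho(e_{1} e_{3}) = -i*rho(e_{2}), rho(e_{2} e_{3}) = i*rho(e_{1}); with real blade coefficients the real parts of m0..m3 are the coefficients of 1, e_{1}, e_{2}, e_{3} and the imaginary parts give the bivectors (e_{2} e_{3}: Im m1, e_{1} e_{3}: -Im m2, e_{1} e_{2}: Im m3).
Answer: \frac{3}{2} e_{1} - \frac{2}{5} e_{1} e_{2} - \frac{9}{5} e_{1} e_{3}


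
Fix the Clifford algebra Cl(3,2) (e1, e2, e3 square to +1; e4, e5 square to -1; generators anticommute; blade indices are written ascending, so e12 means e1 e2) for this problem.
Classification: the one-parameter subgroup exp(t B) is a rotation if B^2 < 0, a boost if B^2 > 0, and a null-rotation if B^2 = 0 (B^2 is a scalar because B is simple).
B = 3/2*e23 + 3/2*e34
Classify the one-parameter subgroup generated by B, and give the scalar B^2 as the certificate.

B^2 term by term: the squares give (3/2)^2*(e23)^2 + (3/2)^2*(e34)^2 = 9/4*(-1) + 9/4*(+1) = 0 (each basis 2-blade squares to minus the product of its generators' squares); cross terms between blades sharing an index anticommute and cancel. So B^2 = 0.
Answer: null-rotation, certificate B^2 = 0. Note: conjugating B changes its blade decomposition but never the scalar B^2 = 0, whose sign settles the classification.
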